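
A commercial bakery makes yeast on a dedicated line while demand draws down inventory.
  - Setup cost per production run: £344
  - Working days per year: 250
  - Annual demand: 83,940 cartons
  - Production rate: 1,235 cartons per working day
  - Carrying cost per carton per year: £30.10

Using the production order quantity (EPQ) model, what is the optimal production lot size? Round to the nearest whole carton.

1,623 cartons

d = 83,940/250 = 335.7600 cartons/day;  effective holding cost H(1 − d/p) = 30.1·(1 − 335.7600/1235) = 21.91670
Q* = √(2DS / H_eff) = √(2·83,940·344 / 21.91670) ≈ 1,623.27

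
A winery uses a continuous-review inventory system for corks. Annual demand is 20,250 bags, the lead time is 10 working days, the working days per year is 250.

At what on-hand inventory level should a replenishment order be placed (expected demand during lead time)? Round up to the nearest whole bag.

Daily demand d = 20,250 / 250 = 81.000 bags/day
Demand during lead time = 81.000 × 10 = 810.00
Reorder point = 810.00 → round up

810 bags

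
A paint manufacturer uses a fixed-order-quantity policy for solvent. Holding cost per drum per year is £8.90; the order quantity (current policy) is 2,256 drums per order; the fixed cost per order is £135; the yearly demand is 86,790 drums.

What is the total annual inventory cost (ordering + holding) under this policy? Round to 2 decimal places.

£15,232.75

Orders/yr = 86,790/2,256 = 38.471; ordering cost = 38.471 × £135 = £5,193.55
Average inventory = 2,256/2 = 1128; holding cost = 1128 × £8.9 = £10,039.20
Total = £5,193.55 + £10,039.20 = £15,232.75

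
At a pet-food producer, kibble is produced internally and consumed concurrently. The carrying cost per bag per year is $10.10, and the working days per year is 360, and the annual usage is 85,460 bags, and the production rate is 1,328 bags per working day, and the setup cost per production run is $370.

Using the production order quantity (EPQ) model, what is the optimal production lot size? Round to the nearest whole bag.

Daily demand d = 85,460/360 = 237.389; p = 1328; 1 − d/p = 0.82124
EPQ = √(2DS / (H(1 − d/p)))
    = √(2 × 85,460 × 370 / (10.1 × 0.82124)) ≈ 2,761.22

2,761 bags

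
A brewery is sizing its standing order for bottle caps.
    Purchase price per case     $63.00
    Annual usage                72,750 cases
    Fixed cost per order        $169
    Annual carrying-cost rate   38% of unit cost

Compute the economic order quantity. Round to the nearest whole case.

Carrying cost H = $63 × 38% = $23.9400/case/yr
EOQ = √(2DS/H) = √(2 × 72,750 × 169 / 23.94)
    = √(1,027,130.33) ≈ 1,013.47

1,013 cases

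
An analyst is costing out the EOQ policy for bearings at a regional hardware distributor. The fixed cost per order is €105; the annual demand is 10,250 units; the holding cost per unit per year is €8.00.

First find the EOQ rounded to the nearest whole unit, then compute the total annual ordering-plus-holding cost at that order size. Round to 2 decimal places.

Q* = √(2·D·S / H) = √(2·10,250·105 / 8) = √269,062.5 ≈ 518.71 → Q = 519 units
Orders/yr = 10,250/519 = 19.750; ordering cost = 19.750 × €105 = €2,073.70
Average inventory = 519/2 = 259.5; holding cost = 259.5 × €8 = €2,076.00
Total = €2,073.70 + €2,076.00 = €4,149.70

€4,149.70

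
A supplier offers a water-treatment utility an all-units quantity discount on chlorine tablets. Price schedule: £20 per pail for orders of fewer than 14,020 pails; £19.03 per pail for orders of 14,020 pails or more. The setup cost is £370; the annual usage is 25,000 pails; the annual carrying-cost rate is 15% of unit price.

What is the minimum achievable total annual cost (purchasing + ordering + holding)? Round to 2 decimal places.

£496,419.82

H₁ = 15%×£20 = £3.0000;  H₂ = 15%×£19.03 = £2.8545
EOQ₁ = √(2×25,000×370/3.0000) = 2,483.28  (< 14,020, feasible at tier 1)
EOQ₂ = √(2×25,000×370/2.8545) = 2,545.78  (< 14,020 → use Q = 14,020 at tier-2 price)
TC(tier 1 (EOQ₁), Q≈2,483.3) = £507,449.83
TC(tier 2, Q≈14,020.0) = £496,419.82
Minimum at tier 2: £496,419.82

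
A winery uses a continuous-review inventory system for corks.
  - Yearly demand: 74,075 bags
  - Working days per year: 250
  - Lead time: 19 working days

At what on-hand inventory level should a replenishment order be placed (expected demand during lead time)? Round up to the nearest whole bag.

Daily demand d = 74,075 / 250 = 296.300 bags/day
Demand during lead time = 296.300 × 19 = 5,629.70
Reorder point = 5,629.70 → round up

5,630 bags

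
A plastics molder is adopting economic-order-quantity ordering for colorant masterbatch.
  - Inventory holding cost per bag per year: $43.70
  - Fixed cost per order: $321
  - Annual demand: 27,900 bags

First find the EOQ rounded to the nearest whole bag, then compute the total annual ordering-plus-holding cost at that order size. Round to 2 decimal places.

$27,977.59

Q* = √(2·D·S / H) = √(2·27,900·321 / 43.7) = √409,881.0 ≈ 640.22 → Q = 640 bags
Annual ordering cost = (D/Q)·S = (27,900/640) × 321 = $13,993.59
Annual holding cost  = (Q/2)·H = (640/2) × 43.7 = $13,984.00
Total = $13,993.59 + $13,984.00 = $27,977.59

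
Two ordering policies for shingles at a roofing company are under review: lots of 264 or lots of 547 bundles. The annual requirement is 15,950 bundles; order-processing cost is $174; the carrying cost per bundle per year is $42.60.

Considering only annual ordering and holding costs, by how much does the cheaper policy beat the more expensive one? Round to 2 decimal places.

$589.07

Annual cost at Q: ordering D·S/Q plus holding Q·H/2.
TC(264) = (15,950/264)×174 + (264/2)×42.6 = $16,135.70
TC(547) = (15,950/547)×174 + (547/2)×42.6 = $16,724.77
Cheaper: Q = 264.  Difference = $589.07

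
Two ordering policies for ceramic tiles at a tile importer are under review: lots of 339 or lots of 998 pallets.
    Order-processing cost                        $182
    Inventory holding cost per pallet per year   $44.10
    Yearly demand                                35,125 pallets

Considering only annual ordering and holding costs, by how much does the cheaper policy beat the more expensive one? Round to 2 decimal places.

$2,078.84

Annual cost at Q: ordering D·S/Q plus holding Q·H/2.
TC(339) = (35,125/339)×182 + (339/2)×44.1 = $26,332.62
TC(998) = (35,125/998)×182 + (998/2)×44.1 = $28,411.46
Cheaper: Q = 339.  Difference = $2,078.84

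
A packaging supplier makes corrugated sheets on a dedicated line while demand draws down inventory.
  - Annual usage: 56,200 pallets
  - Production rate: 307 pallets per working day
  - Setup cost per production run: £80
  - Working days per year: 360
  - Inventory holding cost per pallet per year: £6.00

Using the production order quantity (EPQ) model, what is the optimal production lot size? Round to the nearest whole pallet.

Daily demand d = 56,200/360 = 156.111; p = 307; 1 − d/p = 0.49149
EPQ = √(2DS / (H(1 − d/p)))
    = √(2 × 56,200 × 80 / (6 × 0.49149)) ≈ 1,746.20

1,746 pallets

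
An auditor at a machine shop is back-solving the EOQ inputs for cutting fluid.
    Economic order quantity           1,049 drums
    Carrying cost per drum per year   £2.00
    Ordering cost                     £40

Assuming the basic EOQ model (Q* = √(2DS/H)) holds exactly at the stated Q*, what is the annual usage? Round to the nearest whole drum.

27,510 drums per year

EOQ relation: Q² = 2DS/H, so rearrange for the unknown.
D = Q²H / (2S) = 1,049² × 2 / (2 × 40) = 27,510.03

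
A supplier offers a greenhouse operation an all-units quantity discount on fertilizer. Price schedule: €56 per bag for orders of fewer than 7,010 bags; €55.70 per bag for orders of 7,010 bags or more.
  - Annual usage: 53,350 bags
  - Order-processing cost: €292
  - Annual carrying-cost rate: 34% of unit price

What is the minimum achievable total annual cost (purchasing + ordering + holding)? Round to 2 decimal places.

€3,011,956.06

H₁ = 34%×€56 = €19.0400;  H₂ = 34%×€55.70 = €18.9380
EOQ₁ = √(2×53,350×292/19.0400) = 1,279.21  (< 7,010, feasible at tier 1)
EOQ₂ = √(2×53,350×292/18.9380) = 1,282.65  (< 7,010 → use Q = 7,010 at tier-2 price)
TC(tier 1 (EOQ₁), Q≈1,279.2) = €3,011,956.06
TC(tier 2, Q≈7,010.0) = €3,040,194.97
Minimum at tier 1 (EOQ₁): €3,011,956.06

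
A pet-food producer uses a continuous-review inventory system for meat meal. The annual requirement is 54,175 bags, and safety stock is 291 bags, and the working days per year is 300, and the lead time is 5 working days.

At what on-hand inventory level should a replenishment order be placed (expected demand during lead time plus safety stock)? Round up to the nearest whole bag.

1,194 bags

Daily demand d = 54,175 / 300 = 180.583 bags/day
Demand during lead time = 180.583 × 5 = 902.92
Reorder point = 902.92 + 291 = 1,193.92 → round up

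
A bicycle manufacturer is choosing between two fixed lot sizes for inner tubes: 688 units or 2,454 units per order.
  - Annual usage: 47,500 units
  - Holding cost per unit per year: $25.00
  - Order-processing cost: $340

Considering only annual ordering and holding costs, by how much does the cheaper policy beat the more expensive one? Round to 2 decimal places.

Annual cost at Q: ordering D·S/Q plus holding Q·H/2.
TC(688) = (47,500/688)×340 + (688/2)×25 = $32,073.84
TC(2,454) = (47,500/2,454)×340 + (2,454/2)×25 = $37,256.09
Cheaper: Q = 688.  Difference = $5,182.25

$5,182.25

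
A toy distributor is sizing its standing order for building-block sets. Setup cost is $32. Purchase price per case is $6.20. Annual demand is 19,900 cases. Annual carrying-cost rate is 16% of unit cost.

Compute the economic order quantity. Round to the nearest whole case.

1,133 cases

Carrying cost H = $6.2 × 16% = $0.9920/case/yr
Optimal lot size Q* = (2 × 19,900 × $32 / $0.992)^½ ≈ 1,133.08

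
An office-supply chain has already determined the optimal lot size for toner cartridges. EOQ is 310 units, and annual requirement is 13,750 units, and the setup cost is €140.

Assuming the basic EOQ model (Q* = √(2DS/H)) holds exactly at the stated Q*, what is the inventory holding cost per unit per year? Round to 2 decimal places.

€40.06

Since Q* = (2DS/H)^½, squaring gives Q*²·H = 2DS.
H = 2DS / Q² = 2 × 13,750 × 140 / 310² = 40.0624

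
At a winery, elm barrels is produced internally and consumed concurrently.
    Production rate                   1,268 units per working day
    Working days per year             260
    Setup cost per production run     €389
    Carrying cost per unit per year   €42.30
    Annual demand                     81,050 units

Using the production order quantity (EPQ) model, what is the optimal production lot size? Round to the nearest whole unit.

d = 81,050/260 = 311.7308 units/day;  effective holding cost H(1 − d/p) = 42.3·(1 − 311.7308/1268) = 31.90078
Q* = √(2DS / H_eff) = √(2·81,050·389 / 31.90078) ≈ 1,405.94

1,406 units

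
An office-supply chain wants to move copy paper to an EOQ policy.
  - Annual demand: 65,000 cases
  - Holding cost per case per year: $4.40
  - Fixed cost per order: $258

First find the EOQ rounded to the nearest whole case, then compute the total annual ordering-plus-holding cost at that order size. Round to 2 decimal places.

2DS/H = 2·65,000·258/4.4 = 7,622,727.27
EOQ = √7,622,727.27 ≈ 2,760.93 → Q = 2,761 cases
Annual ordering cost = (D/Q)·S = (65,000/2,761) × 258 = $6,073.89
Annual holding cost  = (Q/2)·H = (2,761/2) × 4.4 = $6,074.20
Total = $6,073.89 + $6,074.20 = $12,148.09

$12,148.09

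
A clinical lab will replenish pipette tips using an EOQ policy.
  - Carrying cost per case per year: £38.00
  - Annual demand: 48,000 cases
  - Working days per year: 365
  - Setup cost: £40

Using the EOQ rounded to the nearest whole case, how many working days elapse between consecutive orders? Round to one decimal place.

2.4 days

2DS/H = 2·48,000·40/38 = 101,052.63
EOQ = √101,052.63 ≈ 317.89 → Q = 318 cases
Days between orders = 365 / (D/Q) = 365 / 150.943 ≈ 2.418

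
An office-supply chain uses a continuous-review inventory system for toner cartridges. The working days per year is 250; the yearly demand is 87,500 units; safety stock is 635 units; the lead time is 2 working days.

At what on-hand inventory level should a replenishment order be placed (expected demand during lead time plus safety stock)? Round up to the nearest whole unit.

1,335 units

Daily demand d = 87,500 / 250 = 350.000 units/day
Demand during lead time = 350.000 × 2 = 700.00
Reorder point = 700.00 + 635 = 1,335.00 → round up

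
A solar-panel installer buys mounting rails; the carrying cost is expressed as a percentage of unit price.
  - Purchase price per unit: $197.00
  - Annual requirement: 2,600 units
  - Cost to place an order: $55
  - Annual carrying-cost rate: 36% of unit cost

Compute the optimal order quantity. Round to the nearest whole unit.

64 units

Holding cost per unit per year: H = 36% × $197 = $70.9200
EOQ = √(2DS/H) = √(2 × 2,600 × 55 / 70.92)
    = √(4,032.71) ≈ 63.50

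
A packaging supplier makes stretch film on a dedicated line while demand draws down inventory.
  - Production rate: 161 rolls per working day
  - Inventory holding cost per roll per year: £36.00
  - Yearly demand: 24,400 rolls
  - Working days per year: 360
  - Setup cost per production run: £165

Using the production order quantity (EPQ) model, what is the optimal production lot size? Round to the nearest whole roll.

Daily demand d = 24,400/360 = 67.778; p = 161; 1 − d/p = 0.57902
EPQ = √(2DS / (H(1 − d/p)))
    = √(2 × 24,400 × 165 / (36 × 0.57902)) ≈ 621.52

622 rolls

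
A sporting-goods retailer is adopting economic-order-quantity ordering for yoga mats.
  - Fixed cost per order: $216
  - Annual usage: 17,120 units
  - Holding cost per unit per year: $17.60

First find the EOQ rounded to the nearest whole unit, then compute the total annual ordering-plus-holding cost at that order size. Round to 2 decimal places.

Optimal lot size Q* = (2 × 17,120 × $216 / $17.6)^½ ≈ 648.24 → Q = 648 units
Orders/yr = 17,120/648 = 26.420; ordering cost = 26.420 × $216 = $5,706.67
Average inventory = 648/2 = 324; holding cost = 324 × $17.6 = $5,702.40
Total = $5,706.67 + $5,702.40 = $11,409.07

$11,409.07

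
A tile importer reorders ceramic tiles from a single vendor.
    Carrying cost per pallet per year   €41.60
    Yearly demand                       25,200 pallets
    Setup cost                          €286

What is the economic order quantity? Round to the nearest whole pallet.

589 pallets

2DS/H = 2·25,200·286/41.6 = 346,500.00
EOQ = √346,500.00 ≈ 588.64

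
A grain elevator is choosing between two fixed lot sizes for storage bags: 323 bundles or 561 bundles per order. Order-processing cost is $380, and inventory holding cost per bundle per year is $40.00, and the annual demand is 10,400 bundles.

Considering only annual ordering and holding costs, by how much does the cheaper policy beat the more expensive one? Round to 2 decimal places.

Annual cost at Q: ordering D·S/Q plus holding Q·H/2.
TC(323) = (10,400/323)×380 + (323/2)×40 = $18,695.29
TC(561) = (10,400/561)×380 + (561/2)×40 = $18,264.56
Lots of 561 are cheaper by $430.73.

$430.73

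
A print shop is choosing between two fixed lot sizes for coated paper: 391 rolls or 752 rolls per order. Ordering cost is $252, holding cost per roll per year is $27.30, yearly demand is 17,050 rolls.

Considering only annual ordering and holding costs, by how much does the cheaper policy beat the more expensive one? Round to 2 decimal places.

$347.53

Annual cost at Q: ordering D·S/Q plus holding Q·H/2.
TC(391) = (17,050/391)×252 + (391/2)×27.3 = $16,325.90
TC(752) = (17,050/752)×252 + (752/2)×27.3 = $15,978.36
Cheaper: Q = 752.  Difference = $347.53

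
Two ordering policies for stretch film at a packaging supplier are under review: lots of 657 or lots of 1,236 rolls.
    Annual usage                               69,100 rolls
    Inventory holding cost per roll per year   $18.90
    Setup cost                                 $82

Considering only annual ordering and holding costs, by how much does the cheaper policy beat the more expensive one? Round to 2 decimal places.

For each Q, cost = (D/Q)·S + (Q/2)·H.
TC(657) = (69,100/657)×82 + (657/2)×18.9 = $14,833.00
TC(1,236) = (69,100/1,236)×82 + (1,236/2)×18.9 = $16,264.50
Lots of 657 are cheaper by $1,431.50.

$1,431.50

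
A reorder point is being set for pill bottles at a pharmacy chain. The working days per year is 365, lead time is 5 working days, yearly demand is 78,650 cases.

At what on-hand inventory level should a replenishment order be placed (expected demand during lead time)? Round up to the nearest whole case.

1,078 cases

Daily demand d = 78,650 / 365 = 215.479 cases/day
Demand during lead time = 215.479 × 5 = 1,077.40
Reorder point = 1,077.40 → round up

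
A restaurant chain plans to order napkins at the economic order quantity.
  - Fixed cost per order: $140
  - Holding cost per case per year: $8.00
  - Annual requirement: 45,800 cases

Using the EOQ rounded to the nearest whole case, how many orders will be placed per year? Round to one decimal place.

36.2 orders per year

EOQ = √(2DS/H) = √(2 × 45,800 × 140 / 8)
    = √(1,603,000.00) ≈ 1,266.10 → Q = 1,266
N = D/Q = 45,800/1,266 ≈ 36.177 orders/yr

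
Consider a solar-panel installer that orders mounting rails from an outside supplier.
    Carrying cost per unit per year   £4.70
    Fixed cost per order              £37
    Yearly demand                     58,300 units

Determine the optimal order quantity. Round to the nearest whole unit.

958 units

Optimal lot size Q* = (2 × 58,300 × £37 / £4.7)^½ ≈ 958.08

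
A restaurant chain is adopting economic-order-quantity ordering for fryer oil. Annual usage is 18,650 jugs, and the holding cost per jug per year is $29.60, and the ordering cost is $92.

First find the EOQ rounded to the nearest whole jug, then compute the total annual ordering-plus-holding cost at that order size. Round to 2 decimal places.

EOQ = √(2DS/H) = √(2 × 18,650 × 92 / 29.6)
    = √(115,932.43) ≈ 340.49 → Q = 340 jugs
Ordering: D/Q × S = 18,650/340 × $92 = $5,046.47
Holding:  Q/2 × H = 340/2 × $29.6 = $5,032.00
Total = $5,046.47 + $5,032.00 = $10,078.47

$10,078.47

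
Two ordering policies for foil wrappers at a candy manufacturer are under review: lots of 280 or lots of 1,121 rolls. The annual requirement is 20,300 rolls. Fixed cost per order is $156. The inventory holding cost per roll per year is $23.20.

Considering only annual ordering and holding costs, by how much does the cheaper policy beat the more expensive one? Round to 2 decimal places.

$1,270.58

For each Q, cost = (D/Q)·S + (Q/2)·H.
TC(280) = (20,300/280)×156 + (280/2)×23.2 = $14,558.00
TC(1,121) = (20,300/1,121)×156 + (1,121/2)×23.2 = $15,828.58
|ΔTC| = |$14,558.00 − $15,828.58| = $1,270.58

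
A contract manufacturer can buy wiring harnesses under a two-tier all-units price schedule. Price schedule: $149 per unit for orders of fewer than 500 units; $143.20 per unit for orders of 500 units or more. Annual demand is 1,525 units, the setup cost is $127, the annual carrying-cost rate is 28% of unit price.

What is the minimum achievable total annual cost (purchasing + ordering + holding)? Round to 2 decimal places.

$228,791.35

H₁ = 28%×$149 = $41.7200;  H₂ = 28%×$143.20 = $40.0960
EOQ₁ = √(2×1,525×127/41.7200) = 96.36  (< 500, feasible at tier 1)
EOQ₂ = √(2×1,525×127/40.0960) = 98.29  (< 500 → use Q = 500 at tier-2 price)
TC(tier 1 (EOQ₁), Q≈96.4) = $231,244.98
TC(tier 2, Q≈500.0) = $228,791.35
Minimum at tier 2: $228,791.35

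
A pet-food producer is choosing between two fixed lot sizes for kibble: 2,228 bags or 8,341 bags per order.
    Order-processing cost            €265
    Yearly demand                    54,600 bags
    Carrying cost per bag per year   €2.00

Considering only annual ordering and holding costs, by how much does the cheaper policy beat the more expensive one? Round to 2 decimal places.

€1,353.52

Annual cost at Q: ordering D·S/Q plus holding Q·H/2.
TC(2,228) = (54,600/2,228)×265 + (2,228/2)×2 = €8,722.17
TC(8,341) = (54,600/8,341)×265 + (8,341/2)×2 = €10,075.68
Lots of 2,228 are cheaper by €1,353.52.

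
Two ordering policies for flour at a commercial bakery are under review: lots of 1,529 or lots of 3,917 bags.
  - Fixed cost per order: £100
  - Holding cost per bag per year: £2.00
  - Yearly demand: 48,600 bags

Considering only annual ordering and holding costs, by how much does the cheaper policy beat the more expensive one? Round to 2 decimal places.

£450.20

Annual cost at Q: ordering D·S/Q plus holding Q·H/2.
TC(1,529) = (48,600/1,529)×100 + (1,529/2)×2 = £4,707.55
TC(3,917) = (48,600/3,917)×100 + (3,917/2)×2 = £5,157.75
Cheaper: Q = 1,529.  Difference = £450.20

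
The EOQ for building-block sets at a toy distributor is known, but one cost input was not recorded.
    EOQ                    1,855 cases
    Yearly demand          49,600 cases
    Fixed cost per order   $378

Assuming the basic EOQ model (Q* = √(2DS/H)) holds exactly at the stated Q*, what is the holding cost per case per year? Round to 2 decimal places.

$10.90

From Q* = √(2DS/H) ⇒ Q*² = 2DS/H.
H = 2DS / Q² = 2 × 49,600 × 378 / 1,855² = 10.8972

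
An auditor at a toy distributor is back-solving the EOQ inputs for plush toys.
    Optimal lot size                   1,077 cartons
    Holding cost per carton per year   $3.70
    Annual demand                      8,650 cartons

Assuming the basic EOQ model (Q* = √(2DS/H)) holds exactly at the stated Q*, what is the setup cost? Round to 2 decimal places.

$248.08

EOQ relation: Q² = 2DS/H, so rearrange for the unknown.
S = Q²H / (2D) = 1,077² × 3.7 / (2 × 8,650) = 248.0773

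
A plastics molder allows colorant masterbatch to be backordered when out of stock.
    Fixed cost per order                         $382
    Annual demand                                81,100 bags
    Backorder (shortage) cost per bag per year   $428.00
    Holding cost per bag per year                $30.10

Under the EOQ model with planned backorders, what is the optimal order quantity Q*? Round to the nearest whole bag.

Q* = √(2DS/H) · √((H + b)/b)
   = √(2 × 81,100 × 382 / 30.1) · √((30.1 + 428) / 428)
   = 1,434.742 × 1.0346 ≈ 1,484.34

1,484 bags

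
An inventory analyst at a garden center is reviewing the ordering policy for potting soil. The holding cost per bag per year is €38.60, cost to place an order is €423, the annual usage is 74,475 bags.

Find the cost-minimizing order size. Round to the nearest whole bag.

EOQ = √(2DS/H) = √(2 × 74,475 × 423 / 38.6)
    = √(1,632,275.91) ≈ 1,277.61

1,278 bags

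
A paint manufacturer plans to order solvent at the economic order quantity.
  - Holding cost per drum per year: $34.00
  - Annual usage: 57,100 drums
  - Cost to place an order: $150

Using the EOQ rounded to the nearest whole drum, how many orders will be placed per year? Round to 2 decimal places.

Optimal lot size Q* = (2 × 57,100 × $150 / $34)^½ ≈ 709.81 → Q = 710
N = D/Q = 57,100/710 ≈ 80.423 orders/yr

80.42 orders per year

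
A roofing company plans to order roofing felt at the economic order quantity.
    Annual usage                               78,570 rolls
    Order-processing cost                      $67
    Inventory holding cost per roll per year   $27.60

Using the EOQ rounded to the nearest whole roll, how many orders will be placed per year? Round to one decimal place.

127.1 orders per year

Optimal lot size Q* = (2 × 78,570 × $67 / $27.6)^½ ≈ 617.63 → Q = 618
Orders per year = D/Q = 78,570 / 618 = 127.136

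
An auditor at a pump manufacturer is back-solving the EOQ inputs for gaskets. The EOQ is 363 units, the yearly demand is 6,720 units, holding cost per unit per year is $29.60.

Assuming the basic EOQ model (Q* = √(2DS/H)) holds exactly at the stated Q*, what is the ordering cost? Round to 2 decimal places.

$290.21

EOQ relation: Q² = 2DS/H, so rearrange for the unknown.
S = Q²H / (2D) = 363² × 29.6 / (2 × 6,720) = 290.2055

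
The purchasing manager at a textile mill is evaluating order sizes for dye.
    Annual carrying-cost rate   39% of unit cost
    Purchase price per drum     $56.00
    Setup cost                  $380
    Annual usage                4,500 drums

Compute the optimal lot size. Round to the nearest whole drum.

H = i·C = 0.39 × $56 = $21.8400 per drum-year
Optimal lot size Q* = (2 × 4,500 × $380 / $21.84)^½ ≈ 395.72

396 drums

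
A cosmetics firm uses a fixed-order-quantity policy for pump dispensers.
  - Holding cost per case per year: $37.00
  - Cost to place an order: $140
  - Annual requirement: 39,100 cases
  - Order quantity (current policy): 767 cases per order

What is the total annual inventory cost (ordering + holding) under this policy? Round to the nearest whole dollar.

$21,326

Annual ordering cost = (D/Q)·S = (39,100/767) × 140 = $7,136.90
Annual holding cost  = (Q/2)·H = (767/2) × 37 = $14,189.50
Total = $7,136.90 + $14,189.50 = $21,326.40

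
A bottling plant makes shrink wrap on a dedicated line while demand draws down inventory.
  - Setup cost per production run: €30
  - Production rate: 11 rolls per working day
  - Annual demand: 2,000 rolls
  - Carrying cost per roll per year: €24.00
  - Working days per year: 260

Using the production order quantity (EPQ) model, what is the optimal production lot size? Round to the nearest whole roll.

129 rolls

d = 2,000/260 = 7.6923 rolls/day;  effective holding cost H(1 − d/p) = 24·(1 − 7.6923/11) = 7.21678
Q* = √(2DS / H_eff) = √(2·2,000·30 / 7.21678) ≈ 128.95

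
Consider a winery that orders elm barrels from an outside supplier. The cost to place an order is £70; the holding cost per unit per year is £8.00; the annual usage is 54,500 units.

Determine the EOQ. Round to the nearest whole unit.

977 units

EOQ = √(2DS/H) = √(2 × 54,500 × 70 / 8)
    = √(953,750.00) ≈ 976.60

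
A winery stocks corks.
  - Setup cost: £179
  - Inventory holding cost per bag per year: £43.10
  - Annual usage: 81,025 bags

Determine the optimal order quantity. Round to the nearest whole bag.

820 bags

EOQ = √(2DS/H) = √(2 × 81,025 × 179 / 43.1)
    = √(673,015.08) ≈ 820.37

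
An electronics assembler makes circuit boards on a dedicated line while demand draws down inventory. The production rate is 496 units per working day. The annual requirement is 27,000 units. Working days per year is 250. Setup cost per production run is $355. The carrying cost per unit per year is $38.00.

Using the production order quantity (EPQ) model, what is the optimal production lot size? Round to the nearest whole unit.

d = 27,000/250 = 108.0000 units/day;  effective holding cost H(1 − d/p) = 38·(1 − 108.0000/496) = 29.72581
Q* = √(2DS / H_eff) = √(2·27,000·355 / 29.72581) ≈ 803.05

803 units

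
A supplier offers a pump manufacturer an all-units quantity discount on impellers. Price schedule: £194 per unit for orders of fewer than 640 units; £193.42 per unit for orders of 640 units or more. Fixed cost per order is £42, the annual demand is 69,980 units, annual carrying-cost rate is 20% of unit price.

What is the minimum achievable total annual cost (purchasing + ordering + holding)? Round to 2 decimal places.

H₁ = 20%×£194 = £38.8000;  H₂ = 20%×£193.42 = £38.6840
EOQ₁ = √(2×69,980×42/38.8000) = 389.23  (< 640, feasible at tier 1)
EOQ₂ = √(2×69,980×42/38.6840) = 389.82  (< 640 → use Q = 640 at tier-2 price)
TC(tier 1 (EOQ₁), Q≈389.2) = £13,591,222.28
TC(tier 2, Q≈640.0) = £13,552,502.92
Minimum at tier 2: £13,552,502.92

£13,552,502.92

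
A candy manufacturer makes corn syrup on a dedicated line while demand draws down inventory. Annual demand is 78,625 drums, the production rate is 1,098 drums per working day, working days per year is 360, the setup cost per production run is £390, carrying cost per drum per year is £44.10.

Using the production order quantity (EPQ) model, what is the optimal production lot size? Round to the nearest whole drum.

1,318 drums

d = 78,625/360 = 218.4028 drums/day;  effective holding cost H(1 − d/p) = 44.1·(1 − 218.4028/1098) = 35.32809
Q* = √(2DS / H_eff) = √(2·78,625·390 / 35.32809) ≈ 1,317.55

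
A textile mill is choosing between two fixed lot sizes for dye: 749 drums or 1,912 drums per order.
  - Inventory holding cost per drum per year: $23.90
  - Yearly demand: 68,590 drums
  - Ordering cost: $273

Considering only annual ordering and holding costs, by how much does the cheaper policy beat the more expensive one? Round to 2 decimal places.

For each Q, cost = (D/Q)·S + (Q/2)·H.
TC(749) = (68,590/749)×273 + (749/2)×23.9 = $33,950.64
TC(1,912) = (68,590/1,912)×273 + (1,912/2)×23.9 = $32,641.85
Lots of 1,912 are cheaper by $1,308.80.

$1,308.80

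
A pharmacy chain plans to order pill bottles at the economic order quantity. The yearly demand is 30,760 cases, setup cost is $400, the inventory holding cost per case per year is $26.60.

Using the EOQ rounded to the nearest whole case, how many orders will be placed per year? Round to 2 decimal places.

31.98 orders per year

EOQ = √(2DS/H) = √(2 × 30,760 × 400 / 26.6)
    = √(925,112.78) ≈ 961.83 → Q = 962
Orders per year = D/Q = 30,760 / 962 = 31.975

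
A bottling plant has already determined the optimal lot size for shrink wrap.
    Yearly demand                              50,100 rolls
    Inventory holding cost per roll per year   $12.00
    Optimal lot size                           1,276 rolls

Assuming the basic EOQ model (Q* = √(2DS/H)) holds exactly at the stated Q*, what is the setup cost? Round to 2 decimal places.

$194.99

From Q* = √(2DS/H) ⇒ Q*² = 2DS/H.
S = Q²H / (2D) = 1,276² × 12 / (2 × 50,100) = 194.9911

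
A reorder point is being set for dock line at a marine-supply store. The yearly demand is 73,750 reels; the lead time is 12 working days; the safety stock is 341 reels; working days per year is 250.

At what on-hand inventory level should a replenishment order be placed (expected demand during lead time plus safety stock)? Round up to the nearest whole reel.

3,881 reels

Daily demand d = 73,750 / 250 = 295.000 reels/day
Demand during lead time = 295.000 × 12 = 3,540.00
Reorder point = 3,540.00 + 341 = 3,881.00 → round up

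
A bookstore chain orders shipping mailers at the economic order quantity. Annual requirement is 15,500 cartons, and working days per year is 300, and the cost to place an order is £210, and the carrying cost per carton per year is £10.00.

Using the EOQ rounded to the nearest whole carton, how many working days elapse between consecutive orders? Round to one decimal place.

Q* = √(2·D·S / H) = √(2·15,500·210 / 10) = √651,000.0 ≈ 806.85 → Q = 807 cartons
Cycle time = (working days × Q)/D = (300 × 807) / 15,500 = 15.619 days

15.6 days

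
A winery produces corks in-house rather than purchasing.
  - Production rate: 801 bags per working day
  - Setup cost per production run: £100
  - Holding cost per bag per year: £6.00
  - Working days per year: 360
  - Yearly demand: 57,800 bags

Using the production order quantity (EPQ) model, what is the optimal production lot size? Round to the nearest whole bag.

Daily demand d = 57,800/360 = 160.556; p = 801; 1 − d/p = 0.79956
EPQ = √(2DS / (H(1 − d/p)))
    = √(2 × 57,800 × 100 / (6 × 0.79956)) ≈ 1,552.31

1,552 bags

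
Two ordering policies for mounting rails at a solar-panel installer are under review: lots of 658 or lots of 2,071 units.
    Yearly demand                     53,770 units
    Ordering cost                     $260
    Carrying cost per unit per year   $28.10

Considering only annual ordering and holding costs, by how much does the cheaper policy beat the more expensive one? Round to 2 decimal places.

$5,356.60

For each Q, cost = (D/Q)·S + (Q/2)·H.
TC(658) = (53,770/658)×260 + (658/2)×28.1 = $30,491.40
TC(2,071) = (53,770/2,071)×260 + (2,071/2)×28.1 = $35,848.01
|ΔTC| = |$30,491.40 − $35,848.01| = $5,356.60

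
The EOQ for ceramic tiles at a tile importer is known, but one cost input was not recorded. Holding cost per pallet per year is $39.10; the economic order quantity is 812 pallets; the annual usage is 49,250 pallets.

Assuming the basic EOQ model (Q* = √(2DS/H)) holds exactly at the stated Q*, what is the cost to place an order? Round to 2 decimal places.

$261.73

From Q* = √(2DS/H) ⇒ Q*² = 2DS/H.
S = Q²H / (2D) = 812² × 39.1 / (2 × 49,250) = 261.7294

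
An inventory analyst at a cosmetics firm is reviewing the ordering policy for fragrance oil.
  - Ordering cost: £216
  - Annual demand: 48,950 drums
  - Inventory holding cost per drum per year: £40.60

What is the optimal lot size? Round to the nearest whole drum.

Optimal lot size Q* = (2 × 48,950 × £216 / £40.6)^½ ≈ 721.70

722 drums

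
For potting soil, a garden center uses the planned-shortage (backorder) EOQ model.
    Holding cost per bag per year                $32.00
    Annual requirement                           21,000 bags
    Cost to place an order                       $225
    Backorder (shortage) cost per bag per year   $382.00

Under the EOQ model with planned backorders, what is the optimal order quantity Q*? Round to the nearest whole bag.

Basic EOQ = √(2·21,000·225/32) = 543.427
Backorder adjustment √((H+b)/b) = √((32+382)/382) = 1.0410
Q* = 543.427 × 1.0410 ≈ 565.73

566 bags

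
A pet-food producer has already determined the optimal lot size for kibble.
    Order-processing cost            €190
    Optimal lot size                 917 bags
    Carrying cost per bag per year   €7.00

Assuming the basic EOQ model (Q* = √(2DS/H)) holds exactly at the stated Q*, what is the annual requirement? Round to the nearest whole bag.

Since Q* = (2DS/H)^½, squaring gives Q*²·H = 2DS.
D = Q²H / (2S) = 917² × 7 / (2 × 190) = 15,490.06

15,490 bags per year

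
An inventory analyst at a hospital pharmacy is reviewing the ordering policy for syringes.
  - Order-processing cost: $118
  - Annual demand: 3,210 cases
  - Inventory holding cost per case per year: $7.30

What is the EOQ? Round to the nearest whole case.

EOQ = √(2DS/H) = √(2 × 3,210 × 118 / 7.3)
    = √(103,775.34) ≈ 322.14

322 cases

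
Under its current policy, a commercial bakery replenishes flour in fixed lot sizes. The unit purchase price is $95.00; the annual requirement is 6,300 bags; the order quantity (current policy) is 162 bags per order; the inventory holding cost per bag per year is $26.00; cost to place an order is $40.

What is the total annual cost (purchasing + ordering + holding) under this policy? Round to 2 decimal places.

$602,161.56

Ordering: D/Q × S = 6,300/162 × $40 = $1,555.56
Holding:  Q/2 × H = 162/2 × $26 = $2,106.00
Purchase cost = D·C = 6,300 × 95 = $598,500.00
Total = $1,555.56 + $2,106.00 + $598,500.00 = $602,161.56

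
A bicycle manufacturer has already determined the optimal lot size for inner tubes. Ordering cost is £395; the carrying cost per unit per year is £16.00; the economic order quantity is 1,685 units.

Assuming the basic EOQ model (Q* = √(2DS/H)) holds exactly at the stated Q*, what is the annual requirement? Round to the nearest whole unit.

Since Q* = (2DS/H)^½, squaring gives Q*²·H = 2DS.
D = Q²H / (2S) = 1,685² × 16 / (2 × 395) = 57,503.29

57,503 units per year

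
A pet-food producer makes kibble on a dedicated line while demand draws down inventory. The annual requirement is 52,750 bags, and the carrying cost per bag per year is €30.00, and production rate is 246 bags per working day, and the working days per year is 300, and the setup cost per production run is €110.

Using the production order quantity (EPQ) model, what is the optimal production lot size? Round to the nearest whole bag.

Daily demand d = 52,750/300 = 175.833; p = 246; 1 − d/p = 0.28523
EPQ = √(2DS / (H(1 − d/p)))
    = √(2 × 52,750 × 110 / (30 × 0.28523)) ≈ 1,164.57

1,165 bags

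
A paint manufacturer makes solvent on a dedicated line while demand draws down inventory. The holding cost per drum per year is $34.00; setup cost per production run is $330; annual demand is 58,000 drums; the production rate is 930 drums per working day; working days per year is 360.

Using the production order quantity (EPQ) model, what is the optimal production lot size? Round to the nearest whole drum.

Daily demand d = 58,000/360 = 161.111; p = 930; 1 − d/p = 0.82676
EPQ = √(2DS / (H(1 − d/p)))
    = √(2 × 58,000 × 330 / (34 × 0.82676)) ≈ 1,166.96

1,167 drums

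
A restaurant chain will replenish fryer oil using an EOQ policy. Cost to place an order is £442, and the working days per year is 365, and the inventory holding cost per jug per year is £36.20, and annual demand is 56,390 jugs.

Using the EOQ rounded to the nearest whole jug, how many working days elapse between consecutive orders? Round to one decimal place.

EOQ = √(2DS/H) = √(2 × 56,390 × 442 / 36.2)
    = √(1,377,037.57) ≈ 1,173.47 → Q = 1,173 jugs
T = Q/D × 365 days = 1,173/56,390 × 365 = 7.593 days

7.6 days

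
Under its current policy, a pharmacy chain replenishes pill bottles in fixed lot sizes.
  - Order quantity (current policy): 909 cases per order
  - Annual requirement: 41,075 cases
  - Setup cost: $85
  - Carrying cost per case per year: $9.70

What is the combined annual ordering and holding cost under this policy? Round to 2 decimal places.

Orders/yr = 41,075/909 = 45.187; ordering cost = 45.187 × $85 = $3,840.90
Average inventory = 909/2 = 454.5; holding cost = 454.5 × $9.7 = $4,408.65
Total = $3,840.90 + $4,408.65 = $8,249.55

$8,249.55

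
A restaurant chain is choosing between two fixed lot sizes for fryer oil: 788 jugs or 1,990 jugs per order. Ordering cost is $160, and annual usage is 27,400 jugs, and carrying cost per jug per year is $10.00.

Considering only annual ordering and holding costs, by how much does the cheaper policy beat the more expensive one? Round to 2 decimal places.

$2,649.56

TC(Q) = (D/Q)S + (Q/2)H
TC(788) = (27,400/788)×160 + (788/2)×10 = $9,503.45
TC(1,990) = (27,400/1,990)×160 + (1,990/2)×10 = $12,153.02
Lots of 788 are cheaper by $2,649.56.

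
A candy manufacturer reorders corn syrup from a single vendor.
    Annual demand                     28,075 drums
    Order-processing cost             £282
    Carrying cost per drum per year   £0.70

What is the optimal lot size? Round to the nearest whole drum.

2DS/H = 2·28,075·282/0.7 = 22,620,428.57
EOQ = √22,620,428.57 ≈ 4,756.09

4,756 drums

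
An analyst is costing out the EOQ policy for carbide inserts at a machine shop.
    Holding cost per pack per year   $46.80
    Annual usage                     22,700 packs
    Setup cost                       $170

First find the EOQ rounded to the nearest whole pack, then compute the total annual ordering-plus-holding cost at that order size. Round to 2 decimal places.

$19,005.33

Optimal lot size Q* = (2 × 22,700 × $170 / $46.8)^½ ≈ 406.10 → Q = 406 packs
Ordering: D/Q × S = 22,700/406 × $170 = $9,504.93
Holding:  Q/2 × H = 406/2 × $46.8 = $9,500.40
Total = $9,504.93 + $9,500.40 = $19,005.33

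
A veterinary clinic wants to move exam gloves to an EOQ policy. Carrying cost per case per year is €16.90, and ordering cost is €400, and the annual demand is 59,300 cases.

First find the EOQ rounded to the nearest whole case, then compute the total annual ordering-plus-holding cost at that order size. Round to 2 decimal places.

€28,314.94

Q* = √(2·D·S / H) = √(2·59,300·400 / 16.9) = √2,807,100.6 ≈ 1,675.44 → Q = 1,675 cases
Ordering: D/Q × S = 59,300/1,675 × €400 = €14,161.19
Holding:  Q/2 × H = 1,675/2 × €16.9 = €14,153.75
Total = €14,161.19 + €14,153.75 = €28,314.94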